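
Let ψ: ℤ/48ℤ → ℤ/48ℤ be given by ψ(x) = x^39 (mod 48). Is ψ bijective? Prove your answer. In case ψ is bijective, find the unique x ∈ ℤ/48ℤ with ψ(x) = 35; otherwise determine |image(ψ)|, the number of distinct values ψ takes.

27

ψ(0) = 0^39 = 0.
ψ(6): Repeated squaring mod 48: 6^1 ≡ 6, 6^2 ≡ 6² = 36, 6^4 ≡ 36² = 1296 ≡ 0, 6^8 ≡ 0² = 0, 6^16 ≡ 0² = 0, 6^32 ≡ 0² = 0. Since 39 = 32 + 4 + 2 + 1, 6^39 ≡ 0·0·36·6: 0·0 = 0, then 0·36 = 0, then 0·6 = 0. So 6^39 ≡ 0 (mod 48).
So ψ(0) = ψ(6) = 0 while 0 ≠ 6, hence ψ is not injective, hence not bijective.
Since ψ is not bijective, we determine |image(ψ)|. Computing x^39 mod 48 for each x (by repeated squaring, reducing mod 48 at every step), the values ψ(0), ψ(1), …, ψ(47) are: 0, 1, 32, 27, 16, 29, 0, 7, 32, 9, 16, 35, 0, 37, 32, 15, 16, 17, 0, 43, 32, 45, 16, 23, 0, 25, 32, 3, 16, 5, 0, 31, 32, 33, 16, 11, 0, 13, 32, 39, 16, 41, 0, 19, 32, 21, 16, 47.
The distinct values are {0, 1, 3, 5, 7, 9, 11, 13, 15, 16, 17, 19, 21, 23, 25, 27, 29, 31, 32, 33, 35, 37, 39, 41, 43, 45, 47}; there are 27 of them.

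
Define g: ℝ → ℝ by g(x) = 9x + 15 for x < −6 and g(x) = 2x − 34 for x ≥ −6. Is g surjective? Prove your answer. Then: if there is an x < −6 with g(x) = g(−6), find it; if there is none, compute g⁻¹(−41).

Both pieces are strictly increasing (slopes 9 and 2), so each is injective on its own interval.
The left piece maps (−∞, −6) onto (−∞, −39); the right piece maps [−6, ∞) onto [−46, ∞).
The union (−∞, −39) ∪ [−46, ∞) covers ℝ, so g is surjective.
For the follow-up: the images overlap, so an x < −6 with g(x) = g(−6) exists. g(−6) = −46; solving 9x + 15 = −46 for x < −6 gives x = (−46 − 15)/9 = −61/9.

-61/9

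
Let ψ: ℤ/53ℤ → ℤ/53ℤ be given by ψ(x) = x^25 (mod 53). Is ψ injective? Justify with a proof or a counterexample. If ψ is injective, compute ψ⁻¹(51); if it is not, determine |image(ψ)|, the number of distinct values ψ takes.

27

Since 53 is prime, the nonzero elements of ℤ/53ℤ form a cyclic group of order 52.
As gcd(25, 52) = 1, raising to the 25th power is a bijection on this group: if x_1^25 ≡ x_2^25 then (x_1x_2^{−1})^25 = 1, and the only element of order dividing gcd(25, 52) = 1 is 1, so x_1 = x_2.
With ψ(0) = 0 this makes ψ injective on all of ℤ/53ℤ, hence bijective (finite equal-size domain and codomain). In particular ψ is injective.
Since ψ is injective, we find the preimage of 51. The inverse of x ↦ x^25 on (ℤ/53ℤ)^× is x ↦ x^25, because 25·25 = 625 = 12·52 + 1 ≡ 1 (mod 52) and x^{52} = 1 for x ≠ 0 (Fermat). So ψ⁻¹(51) = 51^25 mod 53.
Repeated squaring mod 53: 51^1 ≡ 51, 51^2 ≡ 51² = 2601 ≡ 4, 51^4 ≡ 4² = 16, 51^8 ≡ 16² = 256 ≡ 44, 51^16 ≡ 44² = 1936 ≡ 28. Since 25 = 16 + 8 + 1, 51^25 ≡ 28·44·51: 28·44 = 1232 ≡ 13, then 13·51 = 663 ≡ 27. So 51^25 ≡ 27 (mod 53).
Hence ψ⁻¹(51) = 27.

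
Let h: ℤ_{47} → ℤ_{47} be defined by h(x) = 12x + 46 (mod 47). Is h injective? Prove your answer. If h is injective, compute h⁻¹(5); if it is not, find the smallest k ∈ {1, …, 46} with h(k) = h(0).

Suppose h(x_1) = h(x_2) in ℤ_{47}. Then 12x_1 + 46 ≡ 12x_2 + 46 (mod 47), hence 12(x_1 − x_2) ≡ 0 (mod 47).
Since gcd(12, 47) = 1, 12 is invertible modulo 47, thus x_1 − x_2 ≡ 0 (mod 47), i.e. x_1 = x_2.
Hence h is injective.
We now compute 12⁻¹ mod 47 explicitly. Euclid's algorithm: 47 = 3·12 + 11, 12 = 1·11 + 1; back-substituting gives 1 = 4·12 − 1·47, so 12⁻¹ ≡ 4 (mod 47).
Since h is injective, we compute h⁻¹(5): solve 12x + 46 ≡ 5 (mod 47), i.e. 12x ≡ 6 (mod 47).
Multiplying by 12⁻¹ = 4 gives x ≡ 4·6 = 24 ≡ 24 (mod 47).
Check: h(24) = 12·24 + 46 = 334 = 7·47 + 5 ≡ 5 (mod 47).

24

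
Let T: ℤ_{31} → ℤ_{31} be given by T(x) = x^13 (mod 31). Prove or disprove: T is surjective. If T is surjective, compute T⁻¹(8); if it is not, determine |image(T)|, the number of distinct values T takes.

2

Since 31 is prime, the nonzero elements of ℤ_{31} form a cyclic group of order 30.
As gcd(13, 30) = 1, raising to the 13th power is a bijection on this group: if a^13 ≡ b^13 then (ab^{−1})^13 = 1, and the only element of order dividing gcd(13, 30) = 1 is 1, so a = b.
With T(0) = 0 this makes T injective on all of ℤ_{31}, hence bijective (finite equal-size domain and codomain). In particular T is surjective.
Since T is surjective, we find the preimage of 8. The inverse of x ↦ x^13 on (ℤ_{31})^× is x ↦ x^7, because 13·7 = 91 = 3·30 + 1 ≡ 1 (mod 30) and x^{30} = 1 for x ≠ 0 (Fermat). So T⁻¹(8) = 8^7 mod 31.
Repeated squaring mod 31: 8^1 ≡ 8, 8^2 ≡ 8² = 64 ≡ 2, 8^4 ≡ 2² = 4. Since 7 = 4 + 2 + 1, 8^7 ≡ 4·2·8: 4·2 = 8, then 8·8 = 64 ≡ 2. So 8^7 ≡ 2 (mod 31).
Hence T⁻¹(8) = 2.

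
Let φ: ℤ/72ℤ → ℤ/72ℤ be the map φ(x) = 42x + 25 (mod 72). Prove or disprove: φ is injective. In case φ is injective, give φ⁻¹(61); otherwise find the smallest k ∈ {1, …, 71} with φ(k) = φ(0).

12

By definition, φ is injective when φ(x_1) = φ(x_2) forces x_1 = x_2.
We have gcd(42, 72) = 6 > 1. Taking x_1 = 0 and x_2 = 12: φ(0) = 25 and φ(12) = 42·12 + 25 = 529 ≡ 25 (mod 72).
So φ(0) = φ(12) while 0 ≠ 12, therefore φ is not injective.
Since φ is not injective, we find the least positive k with φ(k) = φ(0): this means 42k ≡ 0 (mod 72), i.e. 72 ∣ 42k. Since gcd(42, 72) = 6, dividing through by 6 this holds exactly when 12 ∣ 7k, and as gcd(7, 12) = 1, exactly when 12 ∣ k.
The smallest positive such k is 12.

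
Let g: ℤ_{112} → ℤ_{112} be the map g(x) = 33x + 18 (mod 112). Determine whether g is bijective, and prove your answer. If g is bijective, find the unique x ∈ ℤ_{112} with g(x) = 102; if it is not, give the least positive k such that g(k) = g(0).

84

If g(u) = g(v), then 33u ≡ 33v (mod 112). Because gcd(33, 112) = 1, we may cancel 33 to get u ≡ v (mod 112).
We now compute 33⁻¹ mod 112 explicitly. Euclid's algorithm: 112 = 3·33 + 13, 33 = 2·13 + 7, 13 = 1·7 + 6, 7 = 1·6 + 1; back-substituting gives 1 = 17·33 − 5·112, so 33⁻¹ ≡ 17 (mod 112).
Then y ↦ 17(y − 18) is a two-sided inverse to g, so every y ∈ ℤ_{112} has a preimage.
Hence g is bijective.
Since g is bijective, we compute g⁻¹(102): solve 33x + 18 ≡ 102 (mod 112), i.e. 33x ≡ 84 (mod 112).
Multiplying by 33⁻¹ = 17 gives x ≡ 17·84 = 1428 = 12·112 + 84 ≡ 84 (mod 112).
Check: g(84) = 33·84 + 18 = 2790 = 24·112 + 102 ≡ 102 (mod 112).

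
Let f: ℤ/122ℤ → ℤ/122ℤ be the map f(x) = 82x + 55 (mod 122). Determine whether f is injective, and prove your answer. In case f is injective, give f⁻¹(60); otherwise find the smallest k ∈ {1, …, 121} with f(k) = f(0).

We have gcd(82, 122) = 2 > 1. Taking u = 0 and v = 61: f(0) = 55 and f(61) = 82·61 + 55 = 5057 ≡ 55 (mod 122).
So f(0) = f(61) while 0 ≠ 61, therefore f is not injective.
Since f is not injective, we find the least positive k with f(k) = f(0): this means 82k ≡ 0 (mod 122), i.e. 122 ∣ 82k. Since gcd(82, 122) = 2, dividing through by 2 this holds exactly when 61 ∣ 41k, and as gcd(41, 61) = 1, exactly when 61 ∣ k.
The smallest positive such k is 61.

61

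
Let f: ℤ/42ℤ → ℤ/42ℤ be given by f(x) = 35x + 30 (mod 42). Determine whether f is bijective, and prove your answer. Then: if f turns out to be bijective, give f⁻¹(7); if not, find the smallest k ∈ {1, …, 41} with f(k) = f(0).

Recall that f is injective if f(s) = f(t) implies s = t.
We have gcd(35, 42) = 7 > 1. Taking s = 0 and t = 6: f(0) = 30 and f(6) = 35·6 + 30 = 240 ≡ 30 (mod 42).
So f(0) = f(6) while 0 ≠ 6, therefore f is not injective, hence not bijective.
Since f is not bijective, we find the least positive k with f(k) = f(0): this means 35k ≡ 0 (mod 42), i.e. 42 ∣ 35k. Since gcd(35, 42) = 7, dividing through by 7 this holds exactly when 6 ∣ 5k, and as gcd(5, 6) = 1, exactly when 6 ∣ k.
The smallest positive such k is 6.

6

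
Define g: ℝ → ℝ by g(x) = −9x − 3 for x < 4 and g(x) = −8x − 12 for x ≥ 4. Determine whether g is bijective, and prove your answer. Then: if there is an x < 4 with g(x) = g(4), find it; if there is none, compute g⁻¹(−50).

19/4

Both pieces are strictly decreasing (slopes −9 and −8), so each is injective on its own interval.
The left piece maps (−∞, 4) onto (−39, ∞); the right piece maps [4, ∞) onto (−∞, −44].
The images leave a gap (−39 has no preimage), so g is not surjective, hence not bijective.
Because the two images are disjoint, no x < 4 has g(x) = g(4), so we compute g⁻¹(−50): −50 lies in (−∞, −44], so solve −8x − 12 = −50: x = (−50 + 12)/(−8) = 19/4.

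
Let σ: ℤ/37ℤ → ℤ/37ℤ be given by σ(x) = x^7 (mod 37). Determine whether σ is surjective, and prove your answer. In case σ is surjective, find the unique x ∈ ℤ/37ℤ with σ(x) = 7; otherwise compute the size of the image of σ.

Since 37 is prime, the nonzero elements of ℤ/37ℤ form a cyclic group of order 36.
As gcd(7, 36) = 1, raising to the 7th power is a bijection on this group: if a^7 ≡ b^7 then (ab^{−1})^7 = 1, and the only element of order dividing gcd(7, 36) = 1 is 1, so a = b.
With σ(0) = 0 this makes σ injective on all of ℤ/37ℤ, hence bijective (finite equal-size domain and codomain). In particular σ is surjective.
Since σ is surjective, we find the preimage of 7. The inverse of x ↦ x^7 on (ℤ/37ℤ)^× is x ↦ x^31, because 7·31 = 217 = 6·36 + 1 ≡ 1 (mod 36) and x^{36} = 1 for x ≠ 0 (Fermat). So σ⁻¹(7) = 7^31 mod 37.
Repeated squaring mod 37: 7^1 ≡ 7, 7^2 ≡ 7² = 49 ≡ 12, 7^4 ≡ 12² = 144 ≡ 33, 7^8 ≡ 33² = 1089 ≡ 16, 7^16 ≡ 16² = 256 ≡ 34. Since 31 = 16 + 8 + 4 + 2 + 1, 7^31 ≡ 34·16·33·12·7: 34·16 = 544 ≡ 26, then 26·33 = 858 ≡ 7, then 7·12 = 84 ≡ 10, then 10·7 = 70 ≡ 33. So 7^31 ≡ 33 (mod 37).
Hence σ⁻¹(7) = 33.

33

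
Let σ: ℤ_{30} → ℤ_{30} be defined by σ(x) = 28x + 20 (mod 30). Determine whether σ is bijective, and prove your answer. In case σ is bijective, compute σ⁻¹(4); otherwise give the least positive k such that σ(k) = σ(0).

15

We have gcd(28, 30) = 2 > 1. Taking a = 0 and b = 15: σ(0) = 20 and σ(15) = 28·15 + 20 = 440 ≡ 20 (mod 30).
So σ(0) = σ(15) while 0 ≠ 15, thus σ is not injective, hence not bijective.
Since σ is not bijective, we find the least positive k with σ(k) = σ(0): this means 28k ≡ 0 (mod 30), i.e. 30 ∣ 28k. Since gcd(28, 30) = 2, dividing through by 2 this holds exactly when 15 ∣ 14k, and as gcd(14, 15) = 1, exactly when 15 ∣ k.
The smallest positive such k is 15.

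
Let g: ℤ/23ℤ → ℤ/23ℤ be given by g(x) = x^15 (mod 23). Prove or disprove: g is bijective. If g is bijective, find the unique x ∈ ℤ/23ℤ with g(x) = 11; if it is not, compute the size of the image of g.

20

Since 23 is prime, the nonzero elements of ℤ/23ℤ form a cyclic group of order 22.
As gcd(15, 22) = 1, raising to the 15th power is a bijection on this group: if a^15 ≡ b^15 then (ab^{−1})^15 = 1, and the only element of order dividing gcd(15, 22) = 1 is 1, so a = b.
With g(0) = 0 this makes g injective on all of ℤ/23ℤ, hence bijective (finite equal-size domain and codomain). In particular g is bijective.
Since g is bijective, we find the preimage of 11. The inverse of x ↦ x^15 on (ℤ/23ℤ)^× is x ↦ x^3, because 15·3 = 45 = 2·22 + 1 ≡ 1 (mod 22) and x^{22} = 1 for x ≠ 0 (Fermat). So g⁻¹(11) = 11^3 mod 23.
Repeated squaring mod 23: 11^1 ≡ 11, 11^2 ≡ 11² = 121 ≡ 6. Since 3 = 2 + 1, 11^3 ≡ 6·11: 6·11 = 66 ≡ 20. So 11^3 ≡ 20 (mod 23).
Hence g⁻¹(11) = 20.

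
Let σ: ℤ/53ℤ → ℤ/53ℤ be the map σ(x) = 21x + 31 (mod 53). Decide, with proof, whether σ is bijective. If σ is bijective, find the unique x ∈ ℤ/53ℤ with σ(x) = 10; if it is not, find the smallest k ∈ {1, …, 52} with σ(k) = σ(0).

Suppose σ(x_1) = σ(x_2) in ℤ/53ℤ. Then 21x_1 + 31 ≡ 21x_2 + 31 (mod 53), thus 21(x_1 − x_2) ≡ 0 (mod 53).
Since gcd(21, 53) = 1, 21 is invertible modulo 53, hence x_1 − x_2 ≡ 0 (mod 53), i.e. x_1 = x_2.
We now compute 21⁻¹ mod 53 explicitly. Euclid's algorithm: 53 = 2·21 + 11, 21 = 1·11 + 10, 11 = 1·10 + 1; back-substituting gives 1 = 48·21 − 19·53, so 21⁻¹ ≡ 48 (mod 53).
For any y ∈ ℤ/53ℤ, x = 48(y − 31) mod 53 satisfies σ(x) = 21·48(y − 31) + 31 ≡ y (since 21·48 ≡ 1 mod 53). So every y has a preimage.
Thus σ is bijective.
Since σ is bijective, we find σ⁻¹(10): we need 21x ≡ 10 − 31 ≡ 32 (mod 53). Using 21⁻¹ = 48: x ≡ 48·32 = 1536 = 28·53 + 52, so x = 52.
Check: σ(52) = 21·52 + 31 = 1123 = 21·53 + 10 ≡ 10 (mod 53).

52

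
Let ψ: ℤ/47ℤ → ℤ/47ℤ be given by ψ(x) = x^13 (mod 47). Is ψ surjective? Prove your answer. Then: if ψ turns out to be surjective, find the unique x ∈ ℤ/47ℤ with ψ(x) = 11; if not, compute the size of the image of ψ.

Since 47 is prime, the nonzero elements of ℤ/47ℤ form a cyclic group of order 46.
As gcd(13, 46) = 1, raising to the 13th power is a bijection on this group: if s^13 ≡ t^13 then (st^{−1})^13 = 1, and the only element of order dividing gcd(13, 46) = 1 is 1, so s = t.
With ψ(0) = 0 this makes ψ injective on all of ℤ/47ℤ, hence bijective (finite equal-size domain and codomain). In particular ψ is surjective.
Since ψ is surjective, we find the preimage of 11. The inverse of x ↦ x^13 on (ℤ/47ℤ)^× is x ↦ x^39, because 13·39 = 507 = 11·46 + 1 ≡ 1 (mod 46) and x^{46} = 1 for x ≠ 0 (Fermat). So ψ⁻¹(11) = 11^39 mod 47.
Repeated squaring mod 47: 11^1 ≡ 11, 11^2 ≡ 11² = 121 ≡ 27, 11^4 ≡ 27² = 729 ≡ 24, 11^8 ≡ 24² = 576 ≡ 12, 11^16 ≡ 12² = 144 ≡ 3, 11^32 ≡ 3² = 9. Since 39 = 32 + 4 + 2 + 1, 11^39 ≡ 9·24·27·11: 9·24 = 216 ≡ 28, then 28·27 = 756 ≡ 4, then 4·11 = 44. So 11^39 ≡ 44 (mod 47).
Hence ψ⁻¹(11) = 44.

44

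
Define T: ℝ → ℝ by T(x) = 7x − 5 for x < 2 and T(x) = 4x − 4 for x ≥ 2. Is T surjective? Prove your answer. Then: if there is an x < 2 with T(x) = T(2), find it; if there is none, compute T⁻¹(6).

Both pieces are strictly increasing (slopes 7 and 4), so each is injective on its own interval.
The left piece maps (−∞, 2) onto (−∞, 9); the right piece maps [2, ∞) onto [4, ∞).
The union (−∞, 9) ∪ [4, ∞) covers ℝ, so T is surjective.
For the follow-up: the images overlap, so an x < 2 with T(x) = T(2) exists. T(2) = 4; solving 7x − 5 = 4 for x < 2 gives x = (4 + 5)/7 = 9/7.

9/7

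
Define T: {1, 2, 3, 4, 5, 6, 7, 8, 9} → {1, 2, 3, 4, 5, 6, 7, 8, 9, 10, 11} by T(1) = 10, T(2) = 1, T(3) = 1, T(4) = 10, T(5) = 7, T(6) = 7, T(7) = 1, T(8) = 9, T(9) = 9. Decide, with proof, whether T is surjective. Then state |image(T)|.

No element maps to 2, so T is not surjective.
The image of T is {1, 7, 9, 10}, which has 4 elements.

4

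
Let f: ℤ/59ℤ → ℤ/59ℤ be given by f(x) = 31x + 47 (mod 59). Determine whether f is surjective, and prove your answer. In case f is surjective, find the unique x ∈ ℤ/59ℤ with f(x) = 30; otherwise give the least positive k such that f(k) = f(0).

28

Since gcd(31, 59) = 1, 31 is invertible modulo 59. Euclid's algorithm: 59 = 1·31 + 28, 31 = 1·28 + 3, 28 = 9·3 + 1; back-substituting gives 1 = 40·31 − 21·59, so 31⁻¹ ≡ 40 (mod 59).
For any y ∈ ℤ/59ℤ, x = 40(y − 47) mod 59 satisfies f(x) = 31·40(y − 47) + 47 ≡ y (since 31·40 ≡ 1 mod 59). So every y has a preimage.
Therefore f is surjective.
Since f is surjective, we find f⁻¹(30): we need 31x ≡ 30 − 47 ≡ 42 (mod 59). Using 31⁻¹ = 40: x ≡ 40·42 = 1680 = 28·59 + 28, so x = 28.
Check: f(28) = 31·28 + 47 = 915 = 15·59 + 30 ≡ 30 (mod 59).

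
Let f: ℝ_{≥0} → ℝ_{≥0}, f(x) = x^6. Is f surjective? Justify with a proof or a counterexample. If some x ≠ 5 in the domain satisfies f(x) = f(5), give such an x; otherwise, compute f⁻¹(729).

For any y ∈ ℝ_{≥0}, x = y^{1/6} ∈ ℝ_{≥0} gives f(x) = y, so f is surjective.
Since x ↦ x^6 is strictly increasing on ℝ_{≥0}, it is injective there, so no x ≠ 5 in the domain has f(x) = f(5). We therefore compute f⁻¹(729) = 729^{1/6} = 3 (indeed 3^6 = 729).

3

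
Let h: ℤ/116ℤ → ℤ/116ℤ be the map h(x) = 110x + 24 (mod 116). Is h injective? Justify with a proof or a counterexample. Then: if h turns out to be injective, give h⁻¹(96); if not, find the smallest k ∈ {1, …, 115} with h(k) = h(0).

58

We have gcd(110, 116) = 2 > 1. Taking u = 0 and v = 58: h(0) = 24 and h(58) = 110·58 + 24 = 6404 ≡ 24 (mod 116).
So h(0) = h(58) while 0 ≠ 58, so h is not injective.
Since h is not injective, we find the least positive k with h(k) = h(0): this means 110k ≡ 0 (mod 116), i.e. 116 ∣ 110k. Since gcd(110, 116) = 2, dividing through by 2 this holds exactly when 58 ∣ 55k, and as gcd(55, 58) = 1, exactly when 58 ∣ k.
The smallest positive such k is 58.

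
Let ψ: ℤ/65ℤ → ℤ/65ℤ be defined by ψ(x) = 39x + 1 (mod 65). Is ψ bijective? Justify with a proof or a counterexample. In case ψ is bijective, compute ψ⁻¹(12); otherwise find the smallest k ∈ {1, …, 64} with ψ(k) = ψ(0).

5

By definition, injectivity means: for all u, v in the domain, ψ(u) = ψ(v) implies u = v.
We have gcd(39, 65) = 13 > 1. Taking u = 0 and v = 5: ψ(0) = 1 and ψ(5) = 39·5 + 1 = 196 ≡ 1 (mod 65).
So ψ(0) = ψ(5) while 0 ≠ 5, thus ψ is not injective, hence not bijective.
Since ψ is not bijective, we find the least positive k with ψ(k) = ψ(0): this means 39k ≡ 0 (mod 65), i.e. 65 ∣ 39k. Since gcd(39, 65) = 13, dividing through by 13 this holds exactly when 5 ∣ 3k, and as gcd(3, 5) = 1, exactly when 5 ∣ k.
The smallest positive such k is 5.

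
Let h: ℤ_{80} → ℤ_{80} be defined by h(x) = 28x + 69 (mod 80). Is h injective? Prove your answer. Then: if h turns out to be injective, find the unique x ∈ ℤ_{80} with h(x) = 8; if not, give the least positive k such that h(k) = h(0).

We have gcd(28, 80) = 4 > 1. Taking x_1 = 0 and x_2 = 20: h(0) = 69 and h(20) = 28·20 + 69 = 629 ≡ 69 (mod 80).
So h(0) = h(20) while 0 ≠ 20, thus h is not injective.
Since h is not injective, we find the least positive k with h(k) = h(0): this means 28k ≡ 0 (mod 80), i.e. 80 ∣ 28k. Since gcd(28, 80) = 4, dividing through by 4 this holds exactly when 20 ∣ 7k, and as gcd(7, 20) = 1, exactly when 20 ∣ k.
The smallest positive such k is 20.

20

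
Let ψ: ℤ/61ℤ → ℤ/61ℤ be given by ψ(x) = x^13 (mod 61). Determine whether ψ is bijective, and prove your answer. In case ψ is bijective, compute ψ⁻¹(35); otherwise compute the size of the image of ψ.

Since 61 is prime, the nonzero elements of ℤ/61ℤ form a cyclic group of order 60.
As gcd(13, 60) = 1, raising to the 13th power is a bijection on this group: if x_1^13 ≡ x_2^13 then (x_1x_2^{−1})^13 = 1, and the only element of order dividing gcd(13, 60) = 1 is 1, so x_1 = x_2.
With ψ(0) = 0 this makes ψ injective on all of ℤ/61ℤ, hence bijective (finite equal-size domain and codomain). In particular ψ is bijective.
Since ψ is bijective, we find the preimage of 35. The inverse of x ↦ x^13 on (ℤ/61ℤ)^× is x ↦ x^37, because 13·37 = 481 = 8·60 + 1 ≡ 1 (mod 60) and x^{60} = 1 for x ≠ 0 (Fermat). So ψ⁻¹(35) = 35^37 mod 61.
Repeated squaring mod 61: 35^1 ≡ 35, 35^2 ≡ 35² = 1225 ≡ 5, 35^4 ≡ 5² = 25, 35^8 ≡ 25² = 625 ≡ 15, 35^16 ≡ 15² = 225 ≡ 42, 35^32 ≡ 42² = 1764 ≡ 56. Since 37 = 32 + 4 + 1, 35^37 ≡ 56·25·35: 56·25 = 1400 ≡ 58, then 58·35 = 2030 ≡ 17. So 35^37 ≡ 17 (mod 61).
Hence ψ⁻¹(35) = 17.

17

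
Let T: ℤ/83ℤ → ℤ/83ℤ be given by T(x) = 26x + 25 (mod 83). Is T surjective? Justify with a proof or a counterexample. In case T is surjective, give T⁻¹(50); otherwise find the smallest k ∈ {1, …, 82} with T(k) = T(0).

68

Since gcd(26, 83) = 1, 26 is invertible modulo 83. Euclid's algorithm: 83 = 3·26 + 5, 26 = 5·5 + 1; back-substituting gives 1 = 16·26 − 5·83, so 26⁻¹ ≡ 16 (mod 83).
Then y ↦ 16(y − 25) is a two-sided inverse to T, so every y ∈ ℤ/83ℤ has a preimage.
Hence T is surjective.
Since T is surjective, we compute T⁻¹(50): solve 26x + 25 ≡ 50 (mod 83), i.e. 26x ≡ 25 (mod 83).
Multiplying by 26⁻¹ = 16 gives x ≡ 16·25 = 400 = 4·83 + 68 ≡ 68 (mod 83).
Check: T(68) = 26·68 + 25 = 1793 = 21·83 + 50 ≡ 50 (mod 83).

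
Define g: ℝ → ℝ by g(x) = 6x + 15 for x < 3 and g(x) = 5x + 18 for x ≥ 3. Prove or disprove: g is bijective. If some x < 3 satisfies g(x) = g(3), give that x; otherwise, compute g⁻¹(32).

17/6

Both pieces are strictly increasing (slopes 6 and 5), so each is injective on its own interval.
The left piece maps (−∞, 3) onto (−∞, 33); the right piece maps [3, ∞) onto [33, ∞).
Since 33 = 33, the images partition ℝ: g is injective and surjective, hence bijective.
Because the two images are disjoint, no x < 3 has g(x) = g(3), so we compute g⁻¹(32): 32 lies in (−∞, 33), so solve 6x + 15 = 32: x = (32 − 15)/6 = 17/6.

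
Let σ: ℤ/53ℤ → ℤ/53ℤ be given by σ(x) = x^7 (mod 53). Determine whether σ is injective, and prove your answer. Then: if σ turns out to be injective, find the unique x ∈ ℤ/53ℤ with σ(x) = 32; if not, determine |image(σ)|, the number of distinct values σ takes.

33

Since 53 is prime, the nonzero elements of ℤ/53ℤ form a cyclic group of order 52.
As gcd(7, 52) = 1, raising to the 7th power is a bijection on this group: if x_1^7 ≡ x_2^7 then (x_1x_2^{−1})^7 = 1, and the only element of order dividing gcd(7, 52) = 1 is 1, so x_1 = x_2.
With σ(0) = 0 this makes σ injective on all of ℤ/53ℤ, hence bijective (finite equal-size domain and codomain). In particular σ is injective.
Since σ is injective, we find the preimage of 32. The inverse of x ↦ x^7 on (ℤ/53ℤ)^× is x ↦ x^15, because 7·15 = 105 = 2·52 + 1 ≡ 1 (mod 52) and x^{52} = 1 for x ≠ 0 (Fermat). So σ⁻¹(32) = 32^15 mod 53.
Repeated squaring mod 53: 32^1 ≡ 32, 32^2 ≡ 32² = 1024 ≡ 17, 32^4 ≡ 17² = 289 ≡ 24, 32^8 ≡ 24² = 576 ≡ 46. Since 15 = 8 + 4 + 2 + 1, 32^15 ≡ 46·24·17·32: 46·24 = 1104 ≡ 44, then 44·17 = 748 ≡ 6, then 6·32 = 192 ≡ 33. So 32^15 ≡ 33 (mod 53).
Hence σ⁻¹(32) = 33.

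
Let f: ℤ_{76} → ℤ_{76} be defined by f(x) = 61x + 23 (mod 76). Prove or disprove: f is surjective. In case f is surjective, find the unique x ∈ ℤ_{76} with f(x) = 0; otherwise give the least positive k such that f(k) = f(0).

37

Since gcd(61, 76) = 1, 61 is invertible modulo 76. Euclid's algorithm: 76 = 1·61 + 15, 61 = 4·15 + 1; back-substituting gives 1 = 5·61 − 4·76, so 61⁻¹ ≡ 5 (mod 76).
Then y ↦ 5(y − 23) is a two-sided inverse to f, so every y ∈ ℤ_{76} has a preimage.
Hence f is surjective.
Since f is surjective, we compute f⁻¹(0): solve 61x + 23 ≡ 0 (mod 76), i.e. 61x ≡ 53 (mod 76).
Multiplying by 61⁻¹ = 5 gives x ≡ 5·53 = 265 = 3·76 + 37 ≡ 37 (mod 76).
Check: f(37) = 61·37 + 23 = 2280 = 30·76 + 0 ≡ 0 (mod 76).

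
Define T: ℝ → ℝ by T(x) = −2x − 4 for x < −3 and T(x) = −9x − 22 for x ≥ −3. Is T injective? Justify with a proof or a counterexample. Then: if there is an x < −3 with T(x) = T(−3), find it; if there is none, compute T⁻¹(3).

Both pieces are strictly decreasing (slopes −2 and −9), so each is injective on its own interval.
The left piece maps (−∞, −3) onto (2, ∞); the right piece maps [−3, ∞) onto (−∞, 5].
These images overlap. In particular T(−3) = 5 (right piece), and solving −2x − 4 = 5 on the left piece gives x = −9/2 < −3.
So T(−9/2) = T(−3) with −9/2 ≠ −3, and T is not injective. This x = −9/2 is the requested value below −3.

-9/2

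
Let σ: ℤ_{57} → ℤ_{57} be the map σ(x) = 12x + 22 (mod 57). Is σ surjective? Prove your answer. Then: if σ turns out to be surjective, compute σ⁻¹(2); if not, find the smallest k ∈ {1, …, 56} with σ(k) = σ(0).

19

Since gcd(12, 57) = 3, we have 12x ≡ 0 (mod 3) for all x, so σ(x) ≡ 1 (mod 3).
But 0 ≢ 1 (mod 3), so 0 ∈ ℤ_{57} has no preimage. So σ is not surjective.
Since σ is not surjective, we find the least positive k with σ(k) = σ(0): this means 12k ≡ 0 (mod 57), i.e. 57 ∣ 12k. Since gcd(12, 57) = 3, dividing through by 3 this holds exactly when 19 ∣ 4k, and as gcd(4, 19) = 1, exactly when 19 ∣ k.
The smallest positive such k is 19.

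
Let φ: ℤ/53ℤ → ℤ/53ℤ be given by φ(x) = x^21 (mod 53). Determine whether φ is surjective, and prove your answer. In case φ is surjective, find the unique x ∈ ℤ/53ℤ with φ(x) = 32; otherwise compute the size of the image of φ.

26

Since 53 is prime, the nonzero elements of ℤ/53ℤ form a cyclic group of order 52.
As gcd(21, 52) = 1, raising to the 21st power is a bijection on this group: if x_1^21 ≡ x_2^21 then (x_1x_2^{−1})^21 = 1, and the only element of order dividing gcd(21, 52) = 1 is 1, so x_1 = x_2.
With φ(0) = 0 this makes φ injective on all of ℤ/53ℤ, hence bijective (finite equal-size domain and codomain). In particular φ is surjective.
Since φ is surjective, we find the preimage of 32. The inverse of x ↦ x^21 on (ℤ/53ℤ)^× is x ↦ x^5, because 21·5 = 105 = 2·52 + 1 ≡ 1 (mod 52) and x^{52} = 1 for x ≠ 0 (Fermat). So φ⁻¹(32) = 32^5 mod 53.
Repeated squaring mod 53: 32^1 ≡ 32, 32^2 ≡ 32² = 1024 ≡ 17, 32^4 ≡ 17² = 289 ≡ 24. Since 5 = 4 + 1, 32^5 ≡ 24·32: 24·32 = 768 ≡ 26. So 32^5 ≡ 26 (mod 53).
Hence φ⁻¹(32) = 26.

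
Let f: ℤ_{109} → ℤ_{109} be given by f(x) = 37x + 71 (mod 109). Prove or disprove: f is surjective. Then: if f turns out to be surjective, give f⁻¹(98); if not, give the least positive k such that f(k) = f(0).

95

Since gcd(37, 109) = 1, 37 is invertible modulo 109. Euclid's algorithm: 109 = 2·37 + 35, 37 = 1·35 + 2, 35 = 17·2 + 1; back-substituting gives 1 = 56·37 − 19·109, so 37⁻¹ ≡ 56 (mod 109).
For any y ∈ ℤ_{109}, x = 56(y − 71) mod 109 satisfies f(x) = 37·56(y − 71) + 71 ≡ y (since 37·56 ≡ 1 mod 109). So every y has a preimage.
Hence f is surjective.
Since f is surjective, we find f⁻¹(98): we need 37x ≡ 98 − 71 ≡ 27 (mod 109). Using 37⁻¹ = 56: x ≡ 56·27 = 1512 = 13·109 + 95, so x = 95.
Check: f(95) = 37·95 + 71 = 3586 = 32·109 + 98 ≡ 98 (mod 109).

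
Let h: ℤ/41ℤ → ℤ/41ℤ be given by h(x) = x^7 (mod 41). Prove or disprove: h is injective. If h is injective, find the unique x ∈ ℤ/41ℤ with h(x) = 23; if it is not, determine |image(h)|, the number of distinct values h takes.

Since 41 is prime, the nonzero elements of ℤ/41ℤ form a cyclic group of order 40.
As gcd(7, 40) = 1, raising to the 7th power is a bijection on this group: if s^7 ≡ t^7 then (st^{−1})^7 = 1, and the only element of order dividing gcd(7, 40) = 1 is 1, so s = t.
With h(0) = 0 this makes h injective on all of ℤ/41ℤ, hence bijective (finite equal-size domain and codomain). In particular h is injective.
Since h is injective, we find the preimage of 23. The inverse of x ↦ x^7 on (ℤ/41ℤ)^× is x ↦ x^23, because 7·23 = 161 = 4·40 + 1 ≡ 1 (mod 40) and x^{40} = 1 for x ≠ 0 (Fermat). So h⁻¹(23) = 23^23 mod 41.
Repeated squaring mod 41: 23^1 ≡ 23, 23^2 ≡ 23² = 529 ≡ 37, 23^4 ≡ 37² = 1369 ≡ 16, 23^8 ≡ 16² = 256 ≡ 10, 23^16 ≡ 10² = 100 ≡ 18. Since 23 = 16 + 4 + 2 + 1, 23^23 ≡ 18·16·37·23: 18·16 = 288 ≡ 1, then 1·37 = 37, then 37·23 = 851 ≡ 31. So 23^23 ≡ 31 (mod 41).
Hence h⁻¹(23) = 31.

31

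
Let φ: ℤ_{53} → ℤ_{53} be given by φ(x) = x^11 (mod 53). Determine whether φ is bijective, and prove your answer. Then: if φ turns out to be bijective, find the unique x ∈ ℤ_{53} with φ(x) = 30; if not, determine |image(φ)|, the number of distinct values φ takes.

23

Since 53 is prime, the nonzero elements of ℤ_{53} form a cyclic group of order 52.
As gcd(11, 52) = 1, raising to the 11th power is a bijection on this group: if x_1^11 ≡ x_2^11 then (x_1x_2^{−1})^11 = 1, and the only element of order dividing gcd(11, 52) = 1 is 1, so x_1 = x_2.
With φ(0) = 0 this makes φ injective on all of ℤ_{53}, hence bijective (finite equal-size domain and codomain). In particular φ is bijective.
Since φ is bijective, we find the preimage of 30. The inverse of x ↦ x^11 on (ℤ_{53})^× is x ↦ x^19, because 11·19 = 209 = 4·52 + 1 ≡ 1 (mod 52) and x^{52} = 1 for x ≠ 0 (Fermat). So φ⁻¹(30) = 30^19 mod 53.
Repeated squaring mod 53: 30^1 ≡ 30, 30^2 ≡ 30² = 900 ≡ 52, 30^4 ≡ 52² = 2704 ≡ 1, 30^8 ≡ 1² = 1, 30^16 ≡ 1² = 1. Since 19 = 16 + 2 + 1, 30^19 ≡ 1·52·30: 1·52 = 52, then 52·30 = 1560 ≡ 23. So 30^19 ≡ 23 (mod 53).
Hence φ⁻¹(30) = 23.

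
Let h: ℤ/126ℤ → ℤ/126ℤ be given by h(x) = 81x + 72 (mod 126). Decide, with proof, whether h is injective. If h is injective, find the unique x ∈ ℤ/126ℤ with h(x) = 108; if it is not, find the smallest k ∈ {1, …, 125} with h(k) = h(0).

14

We have gcd(81, 126) = 9 > 1. Taking x_1 = 0 and x_2 = 14: h(0) = 72 and h(14) = 81·14 + 72 = 1206 ≡ 72 (mod 126).
So h(0) = h(14) while 0 ≠ 14, hence h is not injective.
Since h is not injective, we find the least positive k with h(k) = h(0): this means 81k ≡ 0 (mod 126), i.e. 126 ∣ 81k. Since gcd(81, 126) = 9, dividing through by 9 this holds exactly when 14 ∣ 9k, and as gcd(9, 14) = 1, exactly when 14 ∣ k.
The smallest positive such k is 14.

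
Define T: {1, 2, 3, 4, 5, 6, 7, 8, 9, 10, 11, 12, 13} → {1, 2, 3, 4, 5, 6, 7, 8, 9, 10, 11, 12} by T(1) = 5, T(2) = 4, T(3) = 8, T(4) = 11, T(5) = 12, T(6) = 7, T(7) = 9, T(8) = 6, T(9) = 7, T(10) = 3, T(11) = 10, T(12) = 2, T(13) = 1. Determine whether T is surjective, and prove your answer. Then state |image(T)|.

Every element of the codomain has a preimage: 1 = T(13), 2 = T(12), 3 = T(10), 4 = T(2), 5 = T(1), 6 = T(8), 7 = T(6), 8 = T(3), 9 = T(7), 10 = T(11), 11 = T(4), 12 = T(5).
Thus T is surjective.
The image of T is {1, 2, 3, 4, 5, 6, 7, 8, 9, 10, 11, 12}, which has 12 elements.

12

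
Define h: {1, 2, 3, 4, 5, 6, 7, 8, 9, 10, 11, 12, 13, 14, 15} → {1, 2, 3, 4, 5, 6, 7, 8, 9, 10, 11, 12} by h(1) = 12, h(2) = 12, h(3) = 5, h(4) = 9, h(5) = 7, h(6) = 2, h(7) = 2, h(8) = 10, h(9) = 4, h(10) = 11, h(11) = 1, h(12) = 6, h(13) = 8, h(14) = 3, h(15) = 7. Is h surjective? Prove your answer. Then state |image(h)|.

12

Every element of the codomain has a preimage: 1 = h(11), 2 = h(6), 3 = h(14), 4 = h(9), 5 = h(3), 6 = h(12), 7 = h(5), 8 = h(13), 9 = h(4), 10 = h(8), 11 = h(10), 12 = h(1).
So h is surjective.
The image of h is {1, 2, 3, 4, 5, 6, 7, 8, 9, 10, 11, 12}, which has 12 elements.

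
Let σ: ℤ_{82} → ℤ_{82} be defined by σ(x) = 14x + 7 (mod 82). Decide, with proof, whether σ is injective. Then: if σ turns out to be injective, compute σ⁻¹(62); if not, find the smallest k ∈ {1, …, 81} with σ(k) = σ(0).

We have gcd(14, 82) = 2 > 1. Taking u = 0 and v = 41: σ(0) = 7 and σ(41) = 14·41 + 7 = 581 ≡ 7 (mod 82).
So σ(0) = σ(41) while 0 ≠ 41, hence σ is not injective.
Since σ is not injective, we find the least positive k with σ(k) = σ(0): this means 14k ≡ 0 (mod 82), i.e. 82 ∣ 14k. Since gcd(14, 82) = 2, dividing through by 2 this holds exactly when 41 ∣ 7k, and as gcd(7, 41) = 1, exactly when 41 ∣ k.
The smallest positive such k is 41.

41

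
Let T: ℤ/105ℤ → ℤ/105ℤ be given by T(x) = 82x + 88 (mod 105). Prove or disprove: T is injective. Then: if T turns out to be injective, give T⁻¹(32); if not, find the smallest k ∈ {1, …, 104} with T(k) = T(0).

Suppose T(u) = T(v) in ℤ/105ℤ. Then 82u + 88 ≡ 82v + 88 (mod 105), so 82(u − v) ≡ 0 (mod 105).
Since gcd(82, 105) = 1, 82 is invertible modulo 105, therefore u − v ≡ 0 (mod 105), i.e. u = v.
Hence T is injective.
We now compute 82⁻¹ mod 105 explicitly. Euclid's algorithm: 105 = 1·82 + 23, 82 = 3·23 + 13, 23 = 1·13 + 10, 13 = 1·10 + 3, 10 = 3·3 + 1; back-substituting gives 1 = 73·82 − 57·105, so 82⁻¹ ≡ 73 (mod 105).
Since T is injective, we find T⁻¹(32): we need 82x ≡ 32 − 88 ≡ 49 (mod 105). Using 82⁻¹ = 73: x ≡ 73·49 = 3577 = 34·105 + 7, so x = 7.
Check: T(7) = 82·7 + 88 = 662 = 6·105 + 32 ≡ 32 (mod 105).

7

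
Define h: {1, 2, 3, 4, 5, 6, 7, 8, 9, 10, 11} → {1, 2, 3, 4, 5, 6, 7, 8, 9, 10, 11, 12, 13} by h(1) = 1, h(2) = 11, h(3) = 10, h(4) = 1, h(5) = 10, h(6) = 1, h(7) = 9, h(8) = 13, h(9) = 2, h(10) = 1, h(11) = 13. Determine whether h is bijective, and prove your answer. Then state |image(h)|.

6

h(1) = 1 = h(4) with 1 ≠ 4, so h is not injective, hence not bijective.
The image of h is {1, 2, 9, 10, 11, 13}, which has 6 elements.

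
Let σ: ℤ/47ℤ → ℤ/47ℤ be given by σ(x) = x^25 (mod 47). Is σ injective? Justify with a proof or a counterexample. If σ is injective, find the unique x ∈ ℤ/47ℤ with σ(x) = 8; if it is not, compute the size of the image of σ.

Since 47 is prime, the nonzero elements of ℤ/47ℤ form a cyclic group of order 46.
As gcd(25, 46) = 1, raising to the 25th power is a bijection on this group: if x_1^25 ≡ x_2^25 then (x_1x_2^{−1})^25 = 1, and the only element of order dividing gcd(25, 46) = 1 is 1, so x_1 = x_2.
With σ(0) = 0 this makes σ injective on all of ℤ/47ℤ, hence bijective (finite equal-size domain and codomain). In particular σ is injective.
Since σ is injective, we find the preimage of 8. The inverse of x ↦ x^25 on (ℤ/47ℤ)^× is x ↦ x^35, because 25·35 = 875 = 19·46 + 1 ≡ 1 (mod 46) and x^{46} = 1 for x ≠ 0 (Fermat). So σ⁻¹(8) = 8^35 mod 47.
Repeated squaring mod 47: 8^1 ≡ 8, 8^2 ≡ 8² = 64 ≡ 17, 8^4 ≡ 17² = 289 ≡ 7, 8^8 ≡ 7² = 49 ≡ 2, 8^16 ≡ 2² = 4, 8^32 ≡ 4² = 16. Since 35 = 32 + 2 + 1, 8^35 ≡ 16·17·8: 16·17 = 272 ≡ 37, then 37·8 = 296 ≡ 14. So 8^35 ≡ 14 (mod 47).
Hence σ⁻¹(8) = 14.

14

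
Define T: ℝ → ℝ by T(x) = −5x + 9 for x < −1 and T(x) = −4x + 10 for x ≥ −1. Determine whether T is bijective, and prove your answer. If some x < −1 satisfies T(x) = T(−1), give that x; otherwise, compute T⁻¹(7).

Both pieces are strictly decreasing (slopes −5 and −4), so each is injective on its own interval.
The left piece maps (−∞, −1) onto (14, ∞); the right piece maps [−1, ∞) onto (−∞, 14].
Since 14 = 14, the images partition ℝ: T is injective and surjective, hence bijective.
Because the two images are disjoint, no x < −1 has T(x) = T(−1), so we compute T⁻¹(7): 7 lies in (−∞, 14], so solve −4x + 10 = 7: x = (7 − 10)/(−4) = 3/4.

3/4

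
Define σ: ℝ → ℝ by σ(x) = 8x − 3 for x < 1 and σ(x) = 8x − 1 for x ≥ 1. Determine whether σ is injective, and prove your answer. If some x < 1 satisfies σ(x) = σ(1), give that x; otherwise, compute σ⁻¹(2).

5/8

Both pieces are strictly increasing (slopes 8 and 8), so each is injective on its own interval.
The left piece maps (−∞, 1) onto (−∞, 5); the right piece maps [1, ∞) onto [7, ∞).
These images are disjoint, so no value is attained by both pieces. So σ is injective.
Because the two images are disjoint, no x < 1 has σ(x) = σ(1), so we compute σ⁻¹(2): 2 lies in (−∞, 5), so solve 8x − 3 = 2: x = (2 + 3)/8 = 5/8.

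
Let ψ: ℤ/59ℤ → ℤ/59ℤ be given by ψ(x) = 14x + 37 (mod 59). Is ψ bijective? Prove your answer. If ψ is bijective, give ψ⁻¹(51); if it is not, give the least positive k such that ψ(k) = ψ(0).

1

Suppose ψ(a) = ψ(b) in ℤ/59ℤ. Then 14a + 37 ≡ 14b + 37 (mod 59), therefore 14(a − b) ≡ 0 (mod 59).
Since gcd(14, 59) = 1, 14 is invertible modulo 59, so a − b ≡ 0 (mod 59), i.e. a = b.
We now compute 14⁻¹ mod 59 explicitly. Euclid's algorithm: 59 = 4·14 + 3, 14 = 4·3 + 2, 3 = 1·2 + 1; back-substituting gives 1 = 38·14 − 9·59, so 14⁻¹ ≡ 38 (mod 59).
For any y ∈ ℤ/59ℤ, x = 38(y − 37) mod 59 satisfies ψ(x) = 14·38(y − 37) + 37 ≡ y (since 14·38 ≡ 1 mod 59). So every y has a preimage.
Therefore ψ is bijective.
Since ψ is bijective, we compute ψ⁻¹(51): solve 14x + 37 ≡ 51 (mod 59), i.e. 14x ≡ 14 (mod 59).
Multiplying by 14⁻¹ = 38 gives x ≡ 38·14 = 532 = 9·59 + 1 ≡ 1 (mod 59).
Check: ψ(1) = 14·1 + 37 = 51 ≡ 51 (mod 59).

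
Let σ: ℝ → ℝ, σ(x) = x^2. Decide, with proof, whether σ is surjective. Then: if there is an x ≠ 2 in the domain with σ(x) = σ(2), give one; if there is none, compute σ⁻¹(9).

Since 2 is even, x^2 ≥ 0 for all x ∈ ℝ, so −1 ∈ ℝ has no preimage. So σ is not surjective.
For the follow-up, such an x exists: taking x = −2 ∈ ℝ gives σ(−2) = 4 = σ(2) with −2 ≠ 2.

-2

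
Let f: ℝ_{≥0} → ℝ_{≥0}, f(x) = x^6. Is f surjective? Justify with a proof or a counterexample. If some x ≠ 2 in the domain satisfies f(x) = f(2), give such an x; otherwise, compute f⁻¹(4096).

4

For any y ∈ ℝ_{≥0}, x = y^{1/6} ∈ ℝ_{≥0} gives f(x) = y, so f is surjective.
Since x ↦ x^6 is strictly increasing on ℝ_{≥0}, it is injective there, so no x ≠ 2 in the domain has f(x) = f(2). We therefore compute f⁻¹(4096) = 4096^{1/6} = 4 (indeed 4^6 = 4096).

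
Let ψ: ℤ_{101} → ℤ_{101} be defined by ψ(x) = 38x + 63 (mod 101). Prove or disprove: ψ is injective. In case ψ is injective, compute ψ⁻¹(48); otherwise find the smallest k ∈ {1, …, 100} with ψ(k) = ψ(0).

82

By definition, ψ is injective if ψ(u) = ψ(v) implies u = v.
If ψ(u) = ψ(v), then 38u ≡ 38v (mod 101). Because gcd(38, 101) = 1, we may cancel 38 to get u ≡ v (mod 101).
Hence ψ is injective.
We now compute 38⁻¹ mod 101 explicitly. Euclid's algorithm: 101 = 2·38 + 25, 38 = 1·25 + 13, 25 = 1·13 + 12, 13 = 1·12 + 1; back-substituting gives 1 = 8·38 − 3·101, so 38⁻¹ ≡ 8 (mod 101).
Since ψ is injective, we compute ψ⁻¹(48): solve 38x + 63 ≡ 48 (mod 101), i.e. 38x ≡ 86 (mod 101).
Multiplying by 38⁻¹ = 8 gives x ≡ 8·86 = 688 = 6·101 + 82 ≡ 82 (mod 101).
Check: ψ(82) = 38·82 + 63 = 3179 = 31·101 + 48 ≡ 48 (mod 101).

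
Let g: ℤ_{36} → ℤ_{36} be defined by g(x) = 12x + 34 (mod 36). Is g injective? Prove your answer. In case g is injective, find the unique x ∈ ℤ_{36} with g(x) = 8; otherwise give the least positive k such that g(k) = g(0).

We have gcd(12, 36) = 12 > 1. Taking a = 0 and b = 3: g(0) = 34 and g(3) = 12·3 + 34 = 70 ≡ 34 (mod 36).
So g(0) = g(3) while 0 ≠ 3, therefore g is not injective.
Since g is not injective, we find the least positive k with g(k) = g(0): this means 12k ≡ 0 (mod 36), i.e. 36 ∣ 12k. Since gcd(12, 36) = 12, dividing through by 12 this holds exactly when 3 ∣ k.
The smallest positive such k is 3.

3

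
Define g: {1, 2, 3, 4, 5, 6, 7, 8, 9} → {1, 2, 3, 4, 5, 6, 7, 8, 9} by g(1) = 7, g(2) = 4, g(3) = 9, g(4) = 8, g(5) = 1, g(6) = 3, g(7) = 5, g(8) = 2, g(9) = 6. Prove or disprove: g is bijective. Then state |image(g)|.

The values 7, 4, 9, 8, 1, 3, 5, 2, 6 are a permutation of {1, 2, 3, 4, 5, 6, 7, 8, 9}: each element appears exactly once.
So g is injective and surjective, hence bijective.
The image of g is {1, 2, 3, 4, 5, 6, 7, 8, 9}, which has 9 elements.

9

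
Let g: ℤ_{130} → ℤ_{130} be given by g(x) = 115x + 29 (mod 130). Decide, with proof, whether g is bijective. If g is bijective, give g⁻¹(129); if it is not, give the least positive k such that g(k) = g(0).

26

By definition, injectivity means: for all x_1, x_2 in the domain, g(x_1) = g(x_2) implies x_1 = x_2.
We have gcd(115, 130) = 5 > 1. Taking x_1 = 0 and x_2 = 26: g(0) = 29 and g(26) = 115·26 + 29 = 3019 ≡ 29 (mod 130).
So g(0) = g(26) while 0 ≠ 26, therefore g is not injective, hence not bijective.
Since g is not bijective, we find the least positive k with g(k) = g(0): this means 115k ≡ 0 (mod 130), i.e. 130 ∣ 115k. Since gcd(115, 130) = 5, dividing through by 5 this holds exactly when 26 ∣ 23k, and as gcd(23, 26) = 1, exactly when 26 ∣ k.
The smallest positive such k is 26.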